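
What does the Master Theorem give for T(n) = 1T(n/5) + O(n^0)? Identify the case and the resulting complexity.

Master Theorem for T(n) = 1T(n/5) + O(n^0):

a = 1, b = 5, c = 0
log_b(a) = log_5(1) = 0.0000

Case 2: c = 0 = log_5(1) = 0.0000
T(n) = O(n^0 log n) = O(log n)

For T(n) = 1T(n/5) + O(n^0): log_5(1) = 0.0000. This is Case 2 of the Master Theorem (c = log_b(a), equal work at all levels), giving O(log n).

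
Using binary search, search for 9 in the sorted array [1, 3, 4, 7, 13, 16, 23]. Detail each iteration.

Binary search for 9 in [1, 3, 4, 7, 13, 16, 23]:

lo=0, hi=6, mid=3, arr[mid]=7 -> 7 < 9, search right half
lo=4, hi=6, mid=5, arr[mid]=16 -> 16 > 9, search left half
lo=4, hi=4, mid=4, arr[mid]=13 -> 13 > 9, search left half
lo=4 > hi=3, target 9 not found

Binary search determines that 9 is not in the array after 3 comparisons. The search space was exhausted without finding the target.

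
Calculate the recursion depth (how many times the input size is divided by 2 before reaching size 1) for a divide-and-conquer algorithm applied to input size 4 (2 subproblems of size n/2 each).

For divide and conquer with division factor 2:

Problem sizes at each level:
Level 0: 4
Level 1: 2
Level 2: 1

The root is level 0 and the size-1 base case is level 2 (the tree spans levels 0 through 2, i.e. 3 levels counting the root), so the depth is the number of divisions: log_2(4) = 2

The recursion tree depth is log_2(4) = 2. At each level, the problem size is divided by 2, so it takes 2 divisions to reduce to a base case of size 1. The algorithm makes 2 recursive calls at each level.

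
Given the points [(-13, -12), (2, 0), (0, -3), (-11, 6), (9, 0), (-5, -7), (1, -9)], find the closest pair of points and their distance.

Computing all pairwise distances among 7 points:

d((-13, -12), (2, 0)) = 19.2094
d((-13, -12), (0, -3)) = 15.8114
d((-13, -12), (-11, 6)) = 18.1108
d((-13, -12), (9, 0)) = 25.0599
d((-13, -12), (-5, -7)) = 9.434
d((-13, -12), (1, -9)) = 14.3178
d((2, 0), (0, -3)) = 3.6056 <-- minimum
d((2, 0), (-11, 6)) = 14.3178
d((2, 0), (9, 0)) = 7.0
d((2, 0), (-5, -7)) = 9.8995
d((2, 0), (1, -9)) = 9.0554
d((0, -3), (-11, 6)) = 14.2127
d((0, -3), (9, 0)) = 9.4868
d((0, -3), (-5, -7)) = 6.4031
d((0, -3), (1, -9)) = 6.0828
d((-11, 6), (9, 0)) = 20.8806
d((-11, 6), (-5, -7)) = 14.3178
d((-11, 6), (1, -9)) = 19.2094
d((9, 0), (-5, -7)) = 15.6525
d((9, 0), (1, -9)) = 12.0416
d((-5, -7), (1, -9)) = 6.3246

Closest pair: (2, 0) and (0, -3) with distance 3.6056

The closest pair is (2, 0) and (0, -3) with Euclidean distance 3.6056. For 7 points, brute-force pairwise comparison is shown above. For large n, the divide-and-conquer algorithm (sort by x, recurse on halves, check the dividing strip) achieves O(n log n).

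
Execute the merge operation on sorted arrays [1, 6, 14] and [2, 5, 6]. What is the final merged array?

Merging process:

Compare 1 vs 2: take 1 from left. Merged: [1]
Compare 6 vs 2: take 2 from right. Merged: [1, 2]
Compare 6 vs 5: take 5 from right. Merged: [1, 2, 5]
Compare 6 vs 6: take 6 from left. Merged: [1, 2, 5, 6]
Compare 14 vs 6: take 6 from right. Merged: [1, 2, 5, 6, 6]
Append remaining from left: [14]. Merged: [1, 2, 5, 6, 6, 14]

Final merged array: [1, 2, 5, 6, 6, 14]
Total comparisons: 5

The merged array is [1, 2, 5, 6, 6, 14], requiring 5 comparisons. The merge step runs in O(n) time where n is the total number of elements.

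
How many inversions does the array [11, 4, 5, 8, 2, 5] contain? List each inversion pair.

Finding inversions in [11, 4, 5, 8, 2, 5]:

(0, 1): arr[0]=11 > arr[1]=4
(0, 2): arr[0]=11 > arr[2]=5
(0, 3): arr[0]=11 > arr[3]=8
(0, 4): arr[0]=11 > arr[4]=2
(0, 5): arr[0]=11 > arr[5]=5
(1, 4): arr[1]=4 > arr[4]=2
(2, 4): arr[2]=5 > arr[4]=2
(3, 4): arr[3]=8 > arr[4]=2
(3, 5): arr[3]=8 > arr[5]=5

Total inversions: 9

The array has 9 inversion(s): (0,1), (0,2), (0,3), (0,4), (0,5), (1,4), (2,4), (3,4), (3,5). Each pair (i,j) satisfies i < j and arr[i] > arr[j].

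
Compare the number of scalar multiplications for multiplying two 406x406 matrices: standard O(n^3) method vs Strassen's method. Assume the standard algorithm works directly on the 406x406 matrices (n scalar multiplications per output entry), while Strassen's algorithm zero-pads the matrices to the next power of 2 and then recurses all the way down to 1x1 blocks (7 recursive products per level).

Matrix multiplication for 406x406 matrices:

Strassen's algorithm requires power-of-2 dimensions. Pad 406x406 to 512x512 (next power of 2).

Standard algorithm: 406^3 = 66923416 multiplications
Strassen's algorithm: 7^(log2(512)) = 7^9 = 40353607 multiplications
Savings: 66923416 - 40353607 = 26569809 multiplications

Standard: 66923416 multiplications (406^3). Strassen: 40353607 multiplications (7^9, after padding to 512x512). Strassen reduces 8 recursive multiplications to 7 at each level.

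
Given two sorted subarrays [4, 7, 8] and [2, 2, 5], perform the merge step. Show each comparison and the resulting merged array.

Merging process:

Compare 4 vs 2: take 2 from right. Merged: [2]
Compare 4 vs 2: take 2 from right. Merged: [2, 2]
Compare 4 vs 5: take 4 from left. Merged: [2, 2, 4]
Compare 7 vs 5: take 5 from right. Merged: [2, 2, 4, 5]
Append remaining from left: [7, 8]. Merged: [2, 2, 4, 5, 7, 8]

Final merged array: [2, 2, 4, 5, 7, 8]
Total comparisons: 4

The merged array is [2, 2, 4, 5, 7, 8], requiring 4 comparisons. The merge step runs in O(n) time where n is the total number of elements.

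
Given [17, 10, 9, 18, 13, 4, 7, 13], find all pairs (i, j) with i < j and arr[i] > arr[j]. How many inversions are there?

Finding inversions in [17, 10, 9, 18, 13, 4, 7, 13]:

(0, 1): arr[0]=17 > arr[1]=10
(0, 2): arr[0]=17 > arr[2]=9
(0, 4): arr[0]=17 > arr[4]=13
(0, 5): arr[0]=17 > arr[5]=4
(0, 6): arr[0]=17 > arr[6]=7
(0, 7): arr[0]=17 > arr[7]=13
(1, 2): arr[1]=10 > arr[2]=9
(1, 5): arr[1]=10 > arr[5]=4
(1, 6): arr[1]=10 > arr[6]=7
(2, 5): arr[2]=9 > arr[5]=4
(2, 6): arr[2]=9 > arr[6]=7
(3, 4): arr[3]=18 > arr[4]=13
(3, 5): arr[3]=18 > arr[5]=4
(3, 6): arr[3]=18 > arr[6]=7
(3, 7): arr[3]=18 > arr[7]=13
(4, 5): arr[4]=13 > arr[5]=4
(4, 6): arr[4]=13 > arr[6]=7

Total inversions: 17

The array has 17 inversion(s): (0,1), (0,2), (0,4), (0,5), (0,6), (0,7), (1,2), (1,5), (1,6), (2,5), (2,6), (3,4), (3,5), (3,6), (3,7), (4,5), (4,6). Each pair (i,j) satisfies i < j and arr[i] > arr[j].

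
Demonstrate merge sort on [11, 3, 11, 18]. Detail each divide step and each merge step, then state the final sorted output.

Merge sort trace:

Split: [11, 3, 11, 18] -> [11, 3] and [11, 18]
  Split: [11, 3] -> [11] and [3]
  Merge: [11] + [3] -> [3, 11]
  Split: [11, 18] -> [11] and [18]
  Merge: [11] + [18] -> [11, 18]
Merge: [3, 11] + [11, 18] -> [3, 11, 11, 18]

Final sorted array: [3, 11, 11, 18]

The merge sort proceeds by recursively splitting the array and merging sorted halves.
After all merges, the sorted array is [3, 11, 11, 18].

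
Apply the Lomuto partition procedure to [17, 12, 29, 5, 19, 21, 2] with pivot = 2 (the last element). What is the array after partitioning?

Lomuto partition with pivot = 2:

Initial array: [17, 12, 29, 5, 19, 21, 2]

arr[0]=17 > 2: no swap
arr[1]=12 > 2: no swap
arr[2]=29 > 2: no swap
arr[3]=5 > 2: no swap
arr[4]=19 > 2: no swap
arr[5]=21 > 2: no swap

Place pivot at position 0: [2, 12, 29, 5, 19, 21, 17]
Pivot position: 0

After partitioning with pivot 2, the array becomes [2, 12, 29, 5, 19, 21, 17]. The pivot is placed at index 0. All elements to the left of the pivot are <= 2, and all elements to the right are > 2.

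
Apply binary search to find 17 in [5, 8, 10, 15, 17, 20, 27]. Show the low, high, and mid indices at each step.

Binary search for 17 in [5, 8, 10, 15, 17, 20, 27]:

lo=0, hi=6, mid=3, arr[mid]=15 -> 15 < 17, search right half
lo=4, hi=6, mid=5, arr[mid]=20 -> 20 > 17, search left half
lo=4, hi=4, mid=4, arr[mid]=17 -> Found target at index 4!

Binary search finds 17 at index 4 after 3 comparisons. The search repeatedly halves the search space by comparing with the middle element.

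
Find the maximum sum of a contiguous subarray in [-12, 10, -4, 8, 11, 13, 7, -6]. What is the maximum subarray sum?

Using Kadane's algorithm on [-12, 10, -4, 8, 11, 13, 7, -6]:

Scanning through the array:
Position 1 (value 10): max_ending_here = 10, max_so_far = 10
Position 2 (value -4): max_ending_here = 6, max_so_far = 10
Position 3 (value 8): max_ending_here = 14, max_so_far = 14
Position 4 (value 11): max_ending_here = 25, max_so_far = 25
Position 5 (value 13): max_ending_here = 38, max_so_far = 38
Position 6 (value 7): max_ending_here = 45, max_so_far = 45
Position 7 (value -6): max_ending_here = 39, max_so_far = 45

Maximum subarray: [10, -4, 8, 11, 13, 7]
Maximum sum: 45

The maximum subarray is [10, -4, 8, 11, 13, 7] with sum 45. This subarray runs from index 1 to index 6.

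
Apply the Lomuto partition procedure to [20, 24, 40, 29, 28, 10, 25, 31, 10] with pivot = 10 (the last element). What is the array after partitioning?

Lomuto partition with pivot = 10:

Initial array: [20, 24, 40, 29, 28, 10, 25, 31, 10]

arr[0]=20 > 10: no swap
arr[1]=24 > 10: no swap
arr[2]=40 > 10: no swap
arr[3]=29 > 10: no swap
arr[4]=28 > 10: no swap
arr[5]=10 <= 10: swap with position 0, array becomes [10, 24, 40, 29, 28, 20, 25, 31, 10]
arr[6]=25 > 10: no swap
arr[7]=31 > 10: no swap

Place pivot at position 1: [10, 10, 40, 29, 28, 20, 25, 31, 24]
Pivot position: 1

After partitioning with pivot 10, the array becomes [10, 10, 40, 29, 28, 20, 25, 31, 24]. The pivot is placed at index 1. All elements to the left of the pivot are <= 10, and all elements to the right are > 10.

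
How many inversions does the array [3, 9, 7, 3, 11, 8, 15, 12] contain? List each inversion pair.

Finding inversions in [3, 9, 7, 3, 11, 8, 15, 12]:

(1, 2): arr[1]=9 > arr[2]=7
(1, 3): arr[1]=9 > arr[3]=3
(1, 5): arr[1]=9 > arr[5]=8
(2, 3): arr[2]=7 > arr[3]=3
(4, 5): arr[4]=11 > arr[5]=8
(6, 7): arr[6]=15 > arr[7]=12

Total inversions: 6

The array has 6 inversion(s): (1,2), (1,3), (1,5), (2,3), (4,5), (6,7). Each pair (i,j) satisfies i < j and arr[i] > arr[j].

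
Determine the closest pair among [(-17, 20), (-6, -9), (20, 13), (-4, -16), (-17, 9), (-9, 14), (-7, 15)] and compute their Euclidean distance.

Computing all pairwise distances among 7 points:

d((-17, 20), (-6, -9)) = 31.0161
d((-17, 20), (20, 13)) = 37.6563
d((-17, 20), (-4, -16)) = 38.2753
d((-17, 20), (-17, 9)) = 11.0
d((-17, 20), (-9, 14)) = 10.0
d((-17, 20), (-7, 15)) = 11.1803
d((-6, -9), (20, 13)) = 34.0588
d((-6, -9), (-4, -16)) = 7.2801
d((-6, -9), (-17, 9)) = 21.095
d((-6, -9), (-9, 14)) = 23.1948
d((-6, -9), (-7, 15)) = 24.0208
d((20, 13), (-4, -16)) = 37.6431
d((20, 13), (-17, 9)) = 37.2156
d((20, 13), (-9, 14)) = 29.0172
d((20, 13), (-7, 15)) = 27.074
d((-4, -16), (-17, 9)) = 28.178
d((-4, -16), (-9, 14)) = 30.4138
d((-4, -16), (-7, 15)) = 31.1448
d((-17, 9), (-9, 14)) = 9.434
d((-17, 9), (-7, 15)) = 11.6619
d((-9, 14), (-7, 15)) = 2.2361 <-- minimum

Closest pair: (-9, 14) and (-7, 15) with distance 2.2361

The closest pair is (-9, 14) and (-7, 15) with Euclidean distance 2.2361. For 7 points, brute-force pairwise comparison is shown above. For large n, the divide-and-conquer algorithm (sort by x, recurse on halves, check the dividing strip) achieves O(n log n).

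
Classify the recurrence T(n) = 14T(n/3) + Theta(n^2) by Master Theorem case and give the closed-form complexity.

Master Theorem for T(n) = 14T(n/3) + O(n^2):

a = 14, b = 3, c = 2
log_b(a) = log_3(14) = 2.4022

Case 1: c = 2 < log_3(14) = 2.4022
T(n) = O(n^(log_3 14))

For T(n) = 14T(n/3) + O(n^2): log_3(14) = 2.4022. This is Case 1 of the Master Theorem (c < log_b(a), work dominated by leaves), giving O(n^(log_3 14)).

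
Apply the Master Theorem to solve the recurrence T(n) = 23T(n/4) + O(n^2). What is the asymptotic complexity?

Master Theorem for T(n) = 23T(n/4) + O(n^2):

a = 23, b = 4, c = 2
log_b(a) = log_4(23) = 2.2618

Case 1: c = 2 < log_4(23) = 2.2618
T(n) = O(n^(log_4 23))

For T(n) = 23T(n/4) + O(n^2): log_4(23) = 2.2618. This is Case 1 of the Master Theorem (c < log_b(a), work dominated by leaves), giving O(n^(log_4 23)).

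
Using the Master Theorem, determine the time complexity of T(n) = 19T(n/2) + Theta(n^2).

Master Theorem for T(n) = 19T(n/2) + O(n^2):

a = 19, b = 2, c = 2
log_b(a) = log_2(19) = 4.2479

Case 1: c = 2 < log_2(19) = 4.2479
T(n) = O(n^(log_2 19))

For T(n) = 19T(n/2) + O(n^2): log_2(19) = 4.2479. This is Case 1 of the Master Theorem (c < log_b(a), work dominated by leaves), giving O(n^(log_2 19)).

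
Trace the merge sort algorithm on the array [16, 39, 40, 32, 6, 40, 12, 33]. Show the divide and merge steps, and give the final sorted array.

Merge sort trace:

Split: [16, 39, 40, 32, 6, 40, 12, 33] -> [16, 39, 40, 32] and [6, 40, 12, 33]
  Split: [16, 39, 40, 32] -> [16, 39] and [40, 32]
    Split: [16, 39] -> [16] and [39]
    Merge: [16] + [39] -> [16, 39]
    Split: [40, 32] -> [40] and [32]
    Merge: [40] + [32] -> [32, 40]
  Merge: [16, 39] + [32, 40] -> [16, 32, 39, 40]
  Split: [6, 40, 12, 33] -> [6, 40] and [12, 33]
    Split: [6, 40] -> [6] and [40]
    Merge: [6] + [40] -> [6, 40]
    Split: [12, 33] -> [12] and [33]
    Merge: [12] + [33] -> [12, 33]
  Merge: [6, 40] + [12, 33] -> [6, 12, 33, 40]
Merge: [16, 32, 39, 40] + [6, 12, 33, 40] -> [6, 12, 16, 32, 33, 39, 40, 40]

Final sorted array: [6, 12, 16, 32, 33, 39, 40, 40]

The merge sort proceeds by recursively splitting the array and merging sorted halves.
After all merges, the sorted array is [6, 12, 16, 32, 33, 39, 40, 40].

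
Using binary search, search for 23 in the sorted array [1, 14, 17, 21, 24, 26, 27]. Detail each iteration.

Binary search for 23 in [1, 14, 17, 21, 24, 26, 27]:

lo=0, hi=6, mid=3, arr[mid]=21 -> 21 < 23, search right half
lo=4, hi=6, mid=5, arr[mid]=26 -> 26 > 23, search left half
lo=4, hi=4, mid=4, arr[mid]=24 -> 24 > 23, search left half
lo=4 > hi=3, target 23 not found

Binary search determines that 23 is not in the array after 3 comparisons. The search space was exhausted without finding the target.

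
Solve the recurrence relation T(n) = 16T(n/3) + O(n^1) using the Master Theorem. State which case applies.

Master Theorem for T(n) = 16T(n/3) + O(n^1):

a = 16, b = 3, c = 1
log_b(a) = log_3(16) = 2.5237

Case 1: c = 1 < log_3(16) = 2.5237
T(n) = O(n^(log_3 16))

For T(n) = 16T(n/3) + O(n^1): log_3(16) = 2.5237. This is Case 1 of the Master Theorem (c < log_b(a), work dominated by leaves), giving O(n^(log_3 16)).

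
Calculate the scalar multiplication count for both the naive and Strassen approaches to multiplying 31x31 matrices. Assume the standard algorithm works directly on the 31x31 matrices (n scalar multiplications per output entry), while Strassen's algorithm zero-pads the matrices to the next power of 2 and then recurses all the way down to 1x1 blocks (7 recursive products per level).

Matrix multiplication for 31x31 matrices:

Strassen's algorithm requires power-of-2 dimensions. Pad 31x31 to 32x32 (next power of 2).

Standard algorithm: 31^3 = 29791 multiplications
Strassen's algorithm: 7^(log2(32)) = 7^5 = 16807 multiplications
Savings: 29791 - 16807 = 12984 multiplications

Standard: 29791 multiplications (31^3). Strassen: 16807 multiplications (7^5, after padding to 32x32). Strassen reduces 8 recursive multiplications to 7 at each level.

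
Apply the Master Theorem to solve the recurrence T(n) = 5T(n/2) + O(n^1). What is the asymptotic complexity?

Master Theorem for T(n) = 5T(n/2) + O(n^1):

a = 5, b = 2, c = 1
log_b(a) = log_2(5) = 2.3219

Case 1: c = 1 < log_2(5) = 2.3219
T(n) = O(n^(log_2 5))

For T(n) = 5T(n/2) + O(n^1): log_2(5) = 2.3219. This is Case 1 of the Master Theorem (c < log_b(a), work dominated by leaves), giving O(n^(log_2 5)).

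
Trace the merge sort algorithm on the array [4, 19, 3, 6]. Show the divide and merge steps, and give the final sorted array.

Merge sort trace:

Split: [4, 19, 3, 6] -> [4, 19] and [3, 6]
  Split: [4, 19] -> [4] and [19]
  Merge: [4] + [19] -> [4, 19]
  Split: [3, 6] -> [3] and [6]
  Merge: [3] + [6] -> [3, 6]
Merge: [4, 19] + [3, 6] -> [3, 4, 6, 19]

Final sorted array: [3, 4, 6, 19]

The merge sort proceeds by recursively splitting the array and merging sorted halves.
After all merges, the sorted array is [3, 4, 6, 19].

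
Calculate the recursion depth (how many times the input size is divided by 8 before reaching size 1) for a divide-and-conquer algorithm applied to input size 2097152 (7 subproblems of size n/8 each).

For divide and conquer with division factor 8:

Problem sizes at each level:
Level 0: 2097152
Level 1: 262144
Level 2: 32768
Level 3: 4096
Level 4: 512
Level 5: 64
Level 6: 8
Level 7: 1

The root is level 0 and the size-1 base case is level 7 (the tree spans levels 0 through 7, i.e. 8 levels counting the root), so the depth is the number of divisions: log_8(2097152) = 7

The recursion tree depth is log_8(2097152) = 7. At each level, the problem size is divided by 8, so it takes 7 divisions to reduce to a base case of size 1. The algorithm makes 7 recursive calls at each level.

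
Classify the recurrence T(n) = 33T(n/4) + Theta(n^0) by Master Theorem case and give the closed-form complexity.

Master Theorem for T(n) = 33T(n/4) + O(n^0):

a = 33, b = 4, c = 0
log_b(a) = log_4(33) = 2.5222

Case 1: c = 0 < log_4(33) = 2.5222
T(n) = O(n^(log_4 33))

For T(n) = 33T(n/4) + O(n^0): log_4(33) = 2.5222. This is Case 1 of the Master Theorem (c < log_b(a), work dominated by leaves), giving O(n^(log_4 33)).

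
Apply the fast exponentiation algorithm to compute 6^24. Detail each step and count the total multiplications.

Computing 6^24 by squaring (build up from 6^1; each line after the first costs one multiplication):

6^1 = 6
6^2 = (6^1)^2 = 6^2 = 36
6^3 = 6 * 6^2 = 6 * 36 = 216
6^6 = (6^3)^2 = 216^2 = 46656
6^12 = (6^6)^2 = 46656^2 = 2176782336
6^24 = (6^12)^2 = 2176782336^2 = 4738381338321616896

Result: 4738381338321616896
Multiplications needed: 5 (5 lines after 6^1)

6^24 = 4738381338321616896. Using exponentiation by squaring, this requires 5 multiplications. The key idea: if the exponent is even, square the half-power; if odd, multiply by the base once.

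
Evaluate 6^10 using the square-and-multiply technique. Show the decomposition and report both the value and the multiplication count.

Computing 6^10 by squaring (build up from 6^1; each line after the first costs one multiplication):

6^1 = 6
6^2 = (6^1)^2 = 6^2 = 36
6^4 = (6^2)^2 = 36^2 = 1296
6^5 = 6 * 6^4 = 6 * 1296 = 7776
6^10 = (6^5)^2 = 7776^2 = 60466176

Result: 60466176
Multiplications needed: 4 (4 lines after 6^1)

6^10 = 60466176. Using exponentiation by squaring, this requires 4 multiplications. The key idea: if the exponent is even, square the half-power; if odd, multiply by the base once.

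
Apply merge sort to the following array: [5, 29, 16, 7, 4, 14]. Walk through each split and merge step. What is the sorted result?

Merge sort trace:

Split: [5, 29, 16, 7, 4, 14] -> [5, 29, 16] and [7, 4, 14]
  Split: [5, 29, 16] -> [5] and [29, 16]
    Split: [29, 16] -> [29] and [16]
    Merge: [29] + [16] -> [16, 29]
  Merge: [5] + [16, 29] -> [5, 16, 29]
  Split: [7, 4, 14] -> [7] and [4, 14]
    Split: [4, 14] -> [4] and [14]
    Merge: [4] + [14] -> [4, 14]
  Merge: [7] + [4, 14] -> [4, 7, 14]
Merge: [5, 16, 29] + [4, 7, 14] -> [4, 5, 7, 14, 16, 29]

Final sorted array: [4, 5, 7, 14, 16, 29]

The merge sort proceeds by recursively splitting the array and merging sorted halves.
After all merges, the sorted array is [4, 5, 7, 14, 16, 29].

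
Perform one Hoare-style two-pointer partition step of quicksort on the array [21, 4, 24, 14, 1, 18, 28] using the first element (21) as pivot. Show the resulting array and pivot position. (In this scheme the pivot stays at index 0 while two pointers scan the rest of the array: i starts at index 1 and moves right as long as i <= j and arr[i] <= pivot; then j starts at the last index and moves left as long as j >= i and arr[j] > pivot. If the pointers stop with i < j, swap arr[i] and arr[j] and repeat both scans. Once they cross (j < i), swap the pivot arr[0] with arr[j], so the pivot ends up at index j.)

Hoare-style two-pointer partition with pivot = 21:

Initial array: [21, 4, 24, 14, 1, 18, 28]

Pointers start at i = 1, j = 6.
i stops at index 2 (arr[2]=24 > 21), j stops at index 5 (arr[5]=18 <= 21): swap arr[2] and arr[5], array becomes [21, 4, 18, 14, 1, 24, 28]
i ends at 5, j ends at 4: the pointers have crossed (j < i), so scanning stops.

Swap pivot arr[0] with arr[4] to place pivot at position 4: [1, 4, 18, 14, 21, 24, 28]
Pivot position: 4

After partitioning with pivot 21, the array becomes [1, 4, 18, 14, 21, 24, 28]. The pivot is placed at index 4. All elements to the left of the pivot are <= 21, and all elements to the right are > 21.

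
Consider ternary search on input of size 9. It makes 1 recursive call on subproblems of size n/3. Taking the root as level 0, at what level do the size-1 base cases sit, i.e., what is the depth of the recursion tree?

For divide and conquer with division factor 3:

Problem sizes at each level:
Level 0: 9
Level 1: 3
Level 2: 1

The root is level 0 and the size-1 base case is level 2 (the tree spans levels 0 through 2, i.e. 3 levels counting the root), so the depth is the number of divisions: log_3(9) = 2

The recursion tree depth is log_3(9) = 2. At each level, the problem size is divided by 3, so it takes 2 divisions to reduce to a base case of size 1. The algorithm makes 1 recursive call at each level.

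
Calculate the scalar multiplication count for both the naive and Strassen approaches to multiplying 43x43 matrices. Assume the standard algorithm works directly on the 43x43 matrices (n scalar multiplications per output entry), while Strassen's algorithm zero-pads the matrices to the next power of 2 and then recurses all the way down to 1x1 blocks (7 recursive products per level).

Matrix multiplication for 43x43 matrices:

Strassen's algorithm requires power-of-2 dimensions. Pad 43x43 to 64x64 (next power of 2).

Standard algorithm: 43^3 = 79507 multiplications
Strassen's algorithm: 7^(log2(64)) = 7^6 = 117649 multiplications
Difference: 79507 - 117649 = -38142 (Strassen uses MORE here due to padding overhead — for small or just-over-power-of-2 n, padding can outweigh the per-level savings)

Standard: 79507 multiplications (43^3). Strassen: 117649 multiplications (7^6, after padding to 64x64). Strassen reduces 8 recursive multiplications to 7 at each level.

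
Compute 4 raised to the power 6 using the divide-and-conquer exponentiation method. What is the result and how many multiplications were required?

Computing 4^6 by squaring (build up from 4^1; each line after the first costs one multiplication):

4^1 = 4
4^2 = (4^1)^2 = 4^2 = 16
4^3 = 4 * 4^2 = 4 * 16 = 64
4^6 = (4^3)^2 = 64^2 = 4096

Result: 4096
Multiplications needed: 3 (3 lines after 4^1)

4^6 = 4096. Using exponentiation by squaring, this requires 3 multiplications. The key idea: if the exponent is even, square the half-power; if odd, multiply by the base once.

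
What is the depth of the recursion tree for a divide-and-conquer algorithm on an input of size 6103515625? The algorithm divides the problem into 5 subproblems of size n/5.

For divide and conquer with division factor 5:

Problem sizes at each level:
Level 0: 6103515625
Level 1: 1220703125
Level 2: 244140625
Level 3: 48828125
Level 4: 9765625
Level 5: 1953125
Level 6: 390625
Level 7: 78125
Level 8: 15625
Level 9: 3125
Level 10: 625
Level 11: 125
Level 12: 25
Level 13: 5
Level 14: 1

The root is level 0 and the size-1 base case is level 14 (the tree spans levels 0 through 14, i.e. 15 levels counting the root), so the depth is the number of divisions: log_5(6103515625) = 14

The recursion tree depth is log_5(6103515625) = 14. At each level, the problem size is divided by 5, so it takes 14 divisions to reduce to a base case of size 1. The algorithm makes 5 recursive calls at each level.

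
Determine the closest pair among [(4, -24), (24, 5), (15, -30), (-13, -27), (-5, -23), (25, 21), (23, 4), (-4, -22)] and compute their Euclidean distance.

Computing all pairwise distances among 8 points:

d((4, -24), (24, 5)) = 35.2278
d((4, -24), (15, -30)) = 12.53
d((4, -24), (-13, -27)) = 17.2627
d((4, -24), (-5, -23)) = 9.0554
d((4, -24), (25, 21)) = 49.6588
d((4, -24), (23, 4)) = 33.8378
d((4, -24), (-4, -22)) = 8.2462
d((24, 5), (15, -30)) = 36.1386
d((24, 5), (-13, -27)) = 48.9183
d((24, 5), (-5, -23)) = 40.3113
d((24, 5), (25, 21)) = 16.0312
d((24, 5), (23, 4)) = 1.4142 <-- minimum
d((24, 5), (-4, -22)) = 38.8973
d((15, -30), (-13, -27)) = 28.1603
d((15, -30), (-5, -23)) = 21.1896
d((15, -30), (25, 21)) = 51.9711
d((15, -30), (23, 4)) = 34.9285
d((15, -30), (-4, -22)) = 20.6155
d((-13, -27), (-5, -23)) = 8.9443
d((-13, -27), (25, 21)) = 61.2209
d((-13, -27), (23, 4)) = 47.5079
d((-13, -27), (-4, -22)) = 10.2956
d((-5, -23), (25, 21)) = 53.2541
d((-5, -23), (23, 4)) = 38.8973
d((-5, -23), (-4, -22)) = 1.4142 <-- minimum
d((25, 21), (23, 4)) = 17.1172
d((25, 21), (-4, -22)) = 51.8652
d((23, 4), (-4, -22)) = 37.4833

Minimum distance: 1.4142 (tie among 2 pairs: (24, 5) and (23, 4); (-5, -23) and (-4, -22))

The minimum Euclidean distance is 1.4142. There is a tie: 2 pairs achieve this minimum — (24, 5) and (23, 4); (-5, -23) and (-4, -22). Any of these is a valid closest pair. For 8 points, brute-force pairwise comparison is shown above. For large n, the divide-and-conquer algorithm (sort by x, recurse on halves, check the dividing strip) achieves O(n log n).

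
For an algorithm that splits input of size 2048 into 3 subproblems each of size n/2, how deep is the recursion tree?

For divide and conquer with division factor 2:

Problem sizes at each level:
Level 0: 2048
Level 1: 1024
Level 2: 512
Level 3: 256
Level 4: 128
Level 5: 64
Level 6: 32
Level 7: 16
Level 8: 8
Level 9: 4
Level 10: 2
Level 11: 1

The root is level 0 and the size-1 base case is level 11 (the tree spans levels 0 through 11, i.e. 12 levels counting the root), so the depth is the number of divisions: log_2(2048) = 11

The recursion tree depth is log_2(2048) = 11. At each level, the problem size is divided by 2, so it takes 11 divisions to reduce to a base case of size 1. The algorithm makes 3 recursive calls at each level.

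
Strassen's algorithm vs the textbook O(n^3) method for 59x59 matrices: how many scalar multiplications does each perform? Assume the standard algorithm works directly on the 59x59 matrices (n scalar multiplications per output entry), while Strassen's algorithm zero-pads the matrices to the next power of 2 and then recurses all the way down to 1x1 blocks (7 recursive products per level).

Matrix multiplication for 59x59 matrices:

Strassen's algorithm requires power-of-2 dimensions. Pad 59x59 to 64x64 (next power of 2).

Standard algorithm: 59^3 = 205379 multiplications
Strassen's algorithm: 7^(log2(64)) = 7^6 = 117649 multiplications
Savings: 205379 - 117649 = 87730 multiplications

Standard: 205379 multiplications (59^3). Strassen: 117649 multiplications (7^6, after padding to 64x64). Strassen reduces 8 recursive multiplications to 7 at each level.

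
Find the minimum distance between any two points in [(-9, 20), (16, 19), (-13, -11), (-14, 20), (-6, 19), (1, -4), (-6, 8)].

Computing all pairwise distances among 7 points:

d((-9, 20), (16, 19)) = 25.02
d((-9, 20), (-13, -11)) = 31.257
d((-9, 20), (-14, 20)) = 5.0
d((-9, 20), (-6, 19)) = 3.1623 <-- minimum
d((-9, 20), (1, -4)) = 26.0
d((-9, 20), (-6, 8)) = 12.3693
d((16, 19), (-13, -11)) = 41.7253
d((16, 19), (-14, 20)) = 30.0167
d((16, 19), (-6, 19)) = 22.0
d((16, 19), (1, -4)) = 27.4591
d((16, 19), (-6, 8)) = 24.5967
d((-13, -11), (-14, 20)) = 31.0161
d((-13, -11), (-6, 19)) = 30.8058
d((-13, -11), (1, -4)) = 15.6525
d((-13, -11), (-6, 8)) = 20.2485
d((-14, 20), (-6, 19)) = 8.0623
d((-14, 20), (1, -4)) = 28.3019
d((-14, 20), (-6, 8)) = 14.4222
d((-6, 19), (1, -4)) = 24.0416
d((-6, 19), (-6, 8)) = 11.0
d((1, -4), (-6, 8)) = 13.8924

Closest pair: (-9, 20) and (-6, 19) with distance 3.1623

The closest pair is (-9, 20) and (-6, 19) with Euclidean distance 3.1623. For 7 points, brute-force pairwise comparison is shown above. For large n, the divide-and-conquer algorithm (sort by x, recurse on halves, check the dividing strip) achieves O(n log n).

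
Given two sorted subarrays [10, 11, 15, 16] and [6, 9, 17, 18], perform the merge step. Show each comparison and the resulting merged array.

Merging process:

Compare 10 vs 6: take 6 from right. Merged: [6]
Compare 10 vs 9: take 9 from right. Merged: [6, 9]
Compare 10 vs 17: take 10 from left. Merged: [6, 9, 10]
Compare 11 vs 17: take 11 from left. Merged: [6, 9, 10, 11]
Compare 15 vs 17: take 15 from left. Merged: [6, 9, 10, 11, 15]
Compare 16 vs 17: take 16 from left. Merged: [6, 9, 10, 11, 15, 16]
Append remaining from right: [17, 18]. Merged: [6, 9, 10, 11, 15, 16, 17, 18]

Final merged array: [6, 9, 10, 11, 15, 16, 17, 18]
Total comparisons: 6

The merged array is [6, 9, 10, 11, 15, 16, 17, 18], requiring 6 comparisons. The merge step runs in O(n) time where n is the total number of elements.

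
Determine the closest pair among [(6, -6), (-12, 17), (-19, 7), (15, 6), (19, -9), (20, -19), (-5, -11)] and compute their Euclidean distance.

Computing all pairwise distances among 7 points:

d((6, -6), (-12, 17)) = 29.2062
d((6, -6), (-19, 7)) = 28.178
d((6, -6), (15, 6)) = 15.0
d((6, -6), (19, -9)) = 13.3417
d((6, -6), (20, -19)) = 19.105
d((6, -6), (-5, -11)) = 12.083
d((-12, 17), (-19, 7)) = 12.2066
d((-12, 17), (15, 6)) = 29.1548
d((-12, 17), (19, -9)) = 40.4599
d((-12, 17), (20, -19)) = 48.1664
d((-12, 17), (-5, -11)) = 28.8617
d((-19, 7), (15, 6)) = 34.0147
d((-19, 7), (19, -9)) = 41.2311
d((-19, 7), (20, -19)) = 46.8722
d((-19, 7), (-5, -11)) = 22.8035
d((15, 6), (19, -9)) = 15.5242
d((15, 6), (20, -19)) = 25.4951
d((15, 6), (-5, -11)) = 26.2488
d((19, -9), (20, -19)) = 10.0499 <-- minimum
d((19, -9), (-5, -11)) = 24.0832
d((20, -19), (-5, -11)) = 26.2488

Closest pair: (19, -9) and (20, -19) with distance 10.0499

The closest pair is (19, -9) and (20, -19) with Euclidean distance 10.0499. For 7 points, brute-force pairwise comparison is shown above. For large n, the divide-and-conquer algorithm (sort by x, recurse on halves, check the dividing strip) achieves O(n log n).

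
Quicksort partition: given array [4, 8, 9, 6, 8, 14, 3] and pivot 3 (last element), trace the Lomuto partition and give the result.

Lomuto partition with pivot = 3:

Initial array: [4, 8, 9, 6, 8, 14, 3]

arr[0]=4 > 3: no swap
arr[1]=8 > 3: no swap
arr[2]=9 > 3: no swap
arr[3]=6 > 3: no swap
arr[4]=8 > 3: no swap
arr[5]=14 > 3: no swap

Place pivot at position 0: [3, 8, 9, 6, 8, 14, 4]
Pivot position: 0

After partitioning with pivot 3, the array becomes [3, 8, 9, 6, 8, 14, 4]. The pivot is placed at index 0. All elements to the left of the pivot are <= 3, and all elements to the right are > 3.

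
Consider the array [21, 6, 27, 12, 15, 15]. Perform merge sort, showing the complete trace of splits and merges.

Merge sort trace:

Split: [21, 6, 27, 12, 15, 15] -> [21, 6, 27] and [12, 15, 15]
  Split: [21, 6, 27] -> [21] and [6, 27]
    Split: [6, 27] -> [6] and [27]
    Merge: [6] + [27] -> [6, 27]
  Merge: [21] + [6, 27] -> [6, 21, 27]
  Split: [12, 15, 15] -> [12] and [15, 15]
    Split: [15, 15] -> [15] and [15]
    Merge: [15] + [15] -> [15, 15]
  Merge: [12] + [15, 15] -> [12, 15, 15]
Merge: [6, 21, 27] + [12, 15, 15] -> [6, 12, 15, 15, 21, 27]

Final sorted array: [6, 12, 15, 15, 21, 27]

The merge sort proceeds by recursively splitting the array and merging sorted halves.
After all merges, the sorted array is [6, 12, 15, 15, 21, 27].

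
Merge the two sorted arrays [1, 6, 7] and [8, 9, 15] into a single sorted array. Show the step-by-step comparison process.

Merging process:

Compare 1 vs 8: take 1 from left. Merged: [1]
Compare 6 vs 8: take 6 from left. Merged: [1, 6]
Compare 7 vs 8: take 7 from left. Merged: [1, 6, 7]
Append remaining from right: [8, 9, 15]. Merged: [1, 6, 7, 8, 9, 15]

Final merged array: [1, 6, 7, 8, 9, 15]
Total comparisons: 3

The merged array is [1, 6, 7, 8, 9, 15], requiring 3 comparisons. The merge step runs in O(n) time where n is the total number of elements.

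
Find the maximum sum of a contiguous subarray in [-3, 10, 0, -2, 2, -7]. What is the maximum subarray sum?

Using Kadane's algorithm on [-3, 10, 0, -2, 2, -7]:

Scanning through the array:
Position 1 (value 10): max_ending_here = 10, max_so_far = 10
Position 2 (value 0): max_ending_here = 10, max_so_far = 10
Position 3 (value -2): max_ending_here = 8, max_so_far = 10
Position 4 (value 2): max_ending_here = 10, max_so_far = 10
Position 5 (value -7): max_ending_here = 3, max_so_far = 10

Maximum subarray: [10]
Maximum sum: 10

The maximum subarray is [10] with sum 10. This subarray runs from index 1 to index 1.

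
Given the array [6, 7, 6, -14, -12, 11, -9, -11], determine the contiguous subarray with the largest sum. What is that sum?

Using Kadane's algorithm on [6, 7, 6, -14, -12, 11, -9, -11]:

Scanning through the array:
Position 1 (value 7): max_ending_here = 13, max_so_far = 13
Position 2 (value 6): max_ending_here = 19, max_so_far = 19
Position 3 (value -14): max_ending_here = 5, max_so_far = 19
Position 4 (value -12): max_ending_here = -7, max_so_far = 19
Position 5 (value 11): max_ending_here = 11, max_so_far = 19
Position 6 (value -9): max_ending_here = 2, max_so_far = 19
Position 7 (value -11): max_ending_here = -9, max_so_far = 19

Maximum subarray: [6, 7, 6]
Maximum sum: 19

The maximum subarray is [6, 7, 6] with sum 19. This subarray runs from index 0 to index 2.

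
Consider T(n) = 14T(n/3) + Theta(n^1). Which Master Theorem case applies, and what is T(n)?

Master Theorem for T(n) = 14T(n/3) + O(n^1):

a = 14, b = 3, c = 1
log_b(a) = log_3(14) = 2.4022

Case 1: c = 1 < log_3(14) = 2.4022
T(n) = O(n^(log_3 14))

For T(n) = 14T(n/3) + O(n^1): log_3(14) = 2.4022. This is Case 1 of the Master Theorem (c < log_b(a), work dominated by leaves), giving O(n^(log_3 14)).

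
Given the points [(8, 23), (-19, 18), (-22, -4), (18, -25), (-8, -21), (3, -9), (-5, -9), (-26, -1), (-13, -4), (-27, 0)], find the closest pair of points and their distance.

Computing all pairwise distances among 10 points:

d((8, 23), (-19, 18)) = 27.4591
d((8, 23), (-22, -4)) = 40.3609
d((8, 23), (18, -25)) = 49.0306
d((8, 23), (-8, -21)) = 46.8188
d((8, 23), (3, -9)) = 32.3883
d((8, 23), (-5, -9)) = 34.5398
d((8, 23), (-26, -1)) = 41.6173
d((8, 23), (-13, -4)) = 34.2053
d((8, 23), (-27, 0)) = 41.8808
d((-19, 18), (-22, -4)) = 22.2036
d((-19, 18), (18, -25)) = 56.7274
d((-19, 18), (-8, -21)) = 40.5216
d((-19, 18), (3, -9)) = 34.8281
d((-19, 18), (-5, -9)) = 30.4138
d((-19, 18), (-26, -1)) = 20.2485
d((-19, 18), (-13, -4)) = 22.8035
d((-19, 18), (-27, 0)) = 19.6977
d((-22, -4), (18, -25)) = 45.1774
d((-22, -4), (-8, -21)) = 22.0227
d((-22, -4), (3, -9)) = 25.4951
d((-22, -4), (-5, -9)) = 17.72
d((-22, -4), (-26, -1)) = 5.0
d((-22, -4), (-13, -4)) = 9.0
d((-22, -4), (-27, 0)) = 6.4031
d((18, -25), (-8, -21)) = 26.3059
d((18, -25), (3, -9)) = 21.9317
d((18, -25), (-5, -9)) = 28.0179
d((18, -25), (-26, -1)) = 50.1199
d((18, -25), (-13, -4)) = 37.4433
d((18, -25), (-27, 0)) = 51.4782
d((-8, -21), (3, -9)) = 16.2788
d((-8, -21), (-5, -9)) = 12.3693
d((-8, -21), (-26, -1)) = 26.9072
d((-8, -21), (-13, -4)) = 17.72
d((-8, -21), (-27, 0)) = 28.3196
d((3, -9), (-5, -9)) = 8.0
d((3, -9), (-26, -1)) = 30.0832
d((3, -9), (-13, -4)) = 16.7631
d((3, -9), (-27, 0)) = 31.3209
d((-5, -9), (-26, -1)) = 22.4722
d((-5, -9), (-13, -4)) = 9.434
d((-5, -9), (-27, 0)) = 23.7697
d((-26, -1), (-13, -4)) = 13.3417
d((-26, -1), (-27, 0)) = 1.4142 <-- minimum
d((-13, -4), (-27, 0)) = 14.5602

Closest pair: (-26, -1) and (-27, 0) with distance 1.4142

The closest pair is (-26, -1) and (-27, 0) with Euclidean distance 1.4142. For 10 points, brute-force pairwise comparison is shown above. For large n, the divide-and-conquer algorithm (sort by x, recurse on halves, check the dividing strip) achieves O(n log n).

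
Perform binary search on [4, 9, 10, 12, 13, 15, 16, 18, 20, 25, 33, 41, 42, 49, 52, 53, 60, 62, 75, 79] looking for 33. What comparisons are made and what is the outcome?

Binary search for 33 in [4, 9, 10, 12, 13, 15, 16, 18, 20, 25, 33, 41, 42, 49, 52, 53, 60, 62, 75, 79]:

lo=0, hi=19, mid=9, arr[mid]=25 -> 25 < 33, search right half
lo=10, hi=19, mid=14, arr[mid]=52 -> 52 > 33, search left half
lo=10, hi=13, mid=11, arr[mid]=41 -> 41 > 33, search left half
lo=10, hi=10, mid=10, arr[mid]=33 -> Found target at index 10!

Binary search finds 33 at index 10 after 4 comparisons. The search repeatedly halves the search space by comparing with the middle element.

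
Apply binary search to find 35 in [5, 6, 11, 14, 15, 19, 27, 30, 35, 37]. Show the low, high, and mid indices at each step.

Binary search for 35 in [5, 6, 11, 14, 15, 19, 27, 30, 35, 37]:

lo=0, hi=9, mid=4, arr[mid]=15 -> 15 < 35, search right half
lo=5, hi=9, mid=7, arr[mid]=30 -> 30 < 35, search right half
lo=8, hi=9, mid=8, arr[mid]=35 -> Found target at index 8!

Binary search finds 35 at index 8 after 3 comparisons. The search repeatedly halves the search space by comparing with the middle element.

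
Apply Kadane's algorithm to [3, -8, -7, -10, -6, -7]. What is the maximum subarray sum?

Using Kadane's algorithm on [3, -8, -7, -10, -6, -7]:

Scanning through the array:
Position 1 (value -8): max_ending_here = -5, max_so_far = 3
Position 2 (value -7): max_ending_here = -7, max_so_far = 3
Position 3 (value -10): max_ending_here = -10, max_so_far = 3
Position 4 (value -6): max_ending_here = -6, max_so_far = 3
Position 5 (value -7): max_ending_here = -7, max_so_far = 3

Maximum subarray: [3]
Maximum sum: 3

The maximum subarray is [3] with sum 3. This subarray runs from index 0 to index 0.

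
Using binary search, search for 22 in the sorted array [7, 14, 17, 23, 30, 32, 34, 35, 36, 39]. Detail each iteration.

Binary search for 22 in [7, 14, 17, 23, 30, 32, 34, 35, 36, 39]:

lo=0, hi=9, mid=4, arr[mid]=30 -> 30 > 22, search left half
lo=0, hi=3, mid=1, arr[mid]=14 -> 14 < 22, search right half
lo=2, hi=3, mid=2, arr[mid]=17 -> 17 < 22, search right half
lo=3, hi=3, mid=3, arr[mid]=23 -> 23 > 22, search left half
lo=3 > hi=2, target 22 not found

Binary search determines that 22 is not in the array after 4 comparisons. The search space was exhausted without finding the target.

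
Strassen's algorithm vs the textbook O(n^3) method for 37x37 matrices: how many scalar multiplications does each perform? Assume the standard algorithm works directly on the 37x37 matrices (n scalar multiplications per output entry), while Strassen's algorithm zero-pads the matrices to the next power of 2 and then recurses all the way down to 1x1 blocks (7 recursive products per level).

Matrix multiplication for 37x37 matrices:

Strassen's algorithm requires power-of-2 dimensions. Pad 37x37 to 64x64 (next power of 2).

Standard algorithm: 37^3 = 50653 multiplications
Strassen's algorithm: 7^(log2(64)) = 7^6 = 117649 multiplications
Difference: 50653 - 117649 = -66996 (Strassen uses MORE here due to padding overhead — for small or just-over-power-of-2 n, padding can outweigh the per-level savings)

Standard: 50653 multiplications (37^3). Strassen: 117649 multiplications (7^6, after padding to 64x64). Strassen reduces 8 recursive multiplications to 7 at each level.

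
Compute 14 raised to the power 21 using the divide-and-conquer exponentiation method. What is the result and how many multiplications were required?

Computing 14^21 by squaring (build up from 14^1; each line after the first costs one multiplication):

14^1 = 14
14^2 = (14^1)^2 = 14^2 = 196
14^4 = (14^2)^2 = 196^2 = 38416
14^5 = 14 * 14^4 = 14 * 38416 = 537824
14^10 = (14^5)^2 = 537824^2 = 289254654976
14^20 = (14^10)^2 = 289254654976^2 = 83668255425284801560576
14^21 = 14 * 14^20 = 14 * 83668255425284801560576 = 1171355575953987221848064

Result: 1171355575953987221848064
Multiplications needed: 6 (6 lines after 14^1)

14^21 = 1171355575953987221848064. Using exponentiation by squaring, this requires 6 multiplications. The key idea: if the exponent is even, square the half-power; if odd, multiply by the base once.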